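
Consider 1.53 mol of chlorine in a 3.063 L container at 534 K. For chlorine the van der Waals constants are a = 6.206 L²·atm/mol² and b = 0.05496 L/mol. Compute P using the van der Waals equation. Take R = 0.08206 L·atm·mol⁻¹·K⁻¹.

P ≈ 20.96 atm

P = nRT/(V − nb) − a n²/V²
nRT/(V − nb) = (1.53)(0.08206)(534)/(3.063 − 1.53×0.05496) = 67.045/2.9789 = 22.507 atm
a n²/V² = (6.206)(1.53)²/(3.063)² = 1.5485 atm
P = 22.507 − 1.5485 = 20.96 atm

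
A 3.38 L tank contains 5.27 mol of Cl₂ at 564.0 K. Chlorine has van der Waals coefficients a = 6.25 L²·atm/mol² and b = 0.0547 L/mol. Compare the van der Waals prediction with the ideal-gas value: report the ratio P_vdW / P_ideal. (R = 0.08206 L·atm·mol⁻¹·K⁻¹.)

P_vdW / P_ideal ≈ 0.8827

Ideal: P_ideal = nRT/V = (5.27)(0.08206)(564.0)/3.38 = 72.1613 atm
vdW: P = nRT/(V − nb) − a n²/V² = 243.905/3.09173 − 173.581/11.4244 = 78.8895 − 15.1939 = 63.6956 atm
Ratio = 63.6956/72.1613 = 0.8827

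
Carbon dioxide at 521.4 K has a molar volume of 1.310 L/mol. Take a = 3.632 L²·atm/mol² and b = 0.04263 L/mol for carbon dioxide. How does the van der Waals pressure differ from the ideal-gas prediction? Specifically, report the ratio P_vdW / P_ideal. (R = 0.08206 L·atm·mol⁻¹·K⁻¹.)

Ideal: P_ideal = RT/V_m = (0.08206)(521.4)/1.310 = 32.6611 atm
vdW: P = RT/(V_m − b) − a/V_m² = 42.7861/1.26737 − 3.632/1.71610 = 33.7598 − 2.11643 = 31.6434 atm
Ratio = 31.6434/32.6611 = 0.9688

P_vdW / P_ideal ≈ 0.9688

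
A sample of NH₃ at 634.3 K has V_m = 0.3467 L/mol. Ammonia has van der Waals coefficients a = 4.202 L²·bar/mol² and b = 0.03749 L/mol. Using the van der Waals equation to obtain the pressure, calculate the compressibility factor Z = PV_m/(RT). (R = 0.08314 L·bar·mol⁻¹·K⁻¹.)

Z ≈ 0.8914

P = RT/(V_m − b) − a/V_m² = (0.08314)(634.3)/(0.3467 − 0.03749) − 4.202/(0.3467)²
  = 52.736/0.30921 − 34.958 = 170.55 − 34.958 = 135.59 bar
Z = PV_m/(RT) = (135.59)(0.3467)/((0.08314)(634.3)) = 47.009/52.736 = 0.8914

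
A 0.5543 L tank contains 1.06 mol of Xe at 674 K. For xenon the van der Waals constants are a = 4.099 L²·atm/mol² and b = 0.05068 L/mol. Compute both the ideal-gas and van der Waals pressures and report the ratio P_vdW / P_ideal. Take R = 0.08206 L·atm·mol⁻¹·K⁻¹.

P_vdW / P_ideal ≈ 0.9656

Ideal: P_ideal = nRT/V = (1.06)(0.08206)(674)/0.5543 = 105.768 atm
vdW: P = nRT/(V − nb) − a n²/V² = 58.6269/0.500579 − 4.60564/0.307248 = 117.118 − 14.9900 = 102.128 atm
Ratio = 102.128/105.768 = 0.9656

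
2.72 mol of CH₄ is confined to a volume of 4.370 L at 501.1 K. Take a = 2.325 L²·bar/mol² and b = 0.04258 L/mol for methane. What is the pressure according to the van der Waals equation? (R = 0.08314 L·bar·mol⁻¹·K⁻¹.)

P ≈ 25.74 bar

P = nRT/(V − nb) − a n²/V²
nRT/(V − nb) = (2.72)(0.08314)(501.1)/(4.370 − 2.72×0.04258) = 113.32/4.2542 = 26.637 bar
a n²/V² = (2.325)(2.72)²/(4.370)² = 0.90074 bar
P = 26.637 − 0.90074 = 25.74 bar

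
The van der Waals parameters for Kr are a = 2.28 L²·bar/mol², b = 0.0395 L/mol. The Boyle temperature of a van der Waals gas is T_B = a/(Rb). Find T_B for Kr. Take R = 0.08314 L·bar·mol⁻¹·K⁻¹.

T_B ≈ 694.3 K

For a van der Waals gas the second virial coefficient B₂ = b − a/(RT) vanishes at T_B = a/(Rb).
T_B = 2.28/(0.08314×0.0395) = 2.28/0.0032840 = 694.3 K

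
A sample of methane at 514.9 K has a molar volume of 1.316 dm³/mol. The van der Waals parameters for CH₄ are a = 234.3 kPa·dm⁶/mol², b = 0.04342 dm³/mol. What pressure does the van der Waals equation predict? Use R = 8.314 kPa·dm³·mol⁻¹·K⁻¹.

P = RT/(V_m − b) − a/V_m²
RT/(V_m − b) = (8.314)(514.9)/(1.316 − 0.04342) = 4280.9/1.2726 = 3363.9 kPa
a/V_m² = 234.3/(1.316)² = 135.29 kPa
P = 3363.9 − 135.29 = 3229 kPa

P ≈ 3229 kPa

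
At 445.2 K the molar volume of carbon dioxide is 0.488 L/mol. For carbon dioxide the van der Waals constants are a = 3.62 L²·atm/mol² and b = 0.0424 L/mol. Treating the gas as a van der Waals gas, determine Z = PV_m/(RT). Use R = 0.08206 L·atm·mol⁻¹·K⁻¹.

Z ≈ 0.8921

P = RT/(V_m − b) − a/V_m² = (0.08206)(445.2)/(0.488 − 0.0424) − 3.62/(0.488)²
  = 36.533/0.44560 − 15.201 = 81.986 − 15.201 = 66.785 atm
Z = PV_m/(RT) = (66.785)(0.488)/((0.08206)(445.2)) = 32.591/36.533 = 0.8921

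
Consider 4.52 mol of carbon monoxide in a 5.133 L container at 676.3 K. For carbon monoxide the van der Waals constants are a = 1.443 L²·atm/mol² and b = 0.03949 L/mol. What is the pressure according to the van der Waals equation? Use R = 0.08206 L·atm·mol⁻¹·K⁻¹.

P ≈ 49.51 atm

P = nRT/(V − nb) − a n²/V²
nRT/(V − nb) = (4.52)(0.08206)(676.3)/(5.133 − 4.52×0.03949) = 250.85/4.9545 = 50.631 atm
a n²/V² = (1.443)(4.52)²/(5.133)² = 1.1189 atm
P = 50.631 − 1.1189 = 49.51 atm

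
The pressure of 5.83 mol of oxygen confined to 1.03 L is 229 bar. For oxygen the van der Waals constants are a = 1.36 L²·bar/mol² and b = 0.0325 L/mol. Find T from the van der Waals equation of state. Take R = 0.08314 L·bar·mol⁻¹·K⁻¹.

T ≈ 472.7 K

T = (P + a n²/V²)(V − nb)/(nR)
P + a n²/V² = 229 + (1.36)(5.83)²/(1.03)² = 272.57 bar
V − nb = 1.03 − (5.83)(0.0325) = 0.84053 L
T = (272.57)(0.84053)/((5.83)(0.08314)) = 472.7 K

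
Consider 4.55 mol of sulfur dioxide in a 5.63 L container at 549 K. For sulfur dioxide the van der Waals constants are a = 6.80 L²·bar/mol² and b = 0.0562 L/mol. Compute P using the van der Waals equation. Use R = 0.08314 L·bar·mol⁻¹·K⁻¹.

P ≈ 34.20 bar

P = nRT/(V − nb) − a n²/V²
nRT/(V − nb) = (4.55)(0.08314)(549)/(5.63 − 4.55×0.0562) = 207.68/5.3743 = 38.643 bar
a n²/V² = (6.80)(4.55)²/(5.63)² = 4.4413 bar
P = 38.643 − 4.4413 = 34.20 bar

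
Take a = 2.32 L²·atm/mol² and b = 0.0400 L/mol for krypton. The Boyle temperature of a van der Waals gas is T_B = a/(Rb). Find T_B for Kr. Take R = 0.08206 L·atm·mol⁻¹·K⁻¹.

T_B ≈ 706.8 K

For a van der Waals gas the second virial coefficient B₂ = b − a/(RT) vanishes at T_B = a/(Rb).
T_B = 2.32/(0.08206×0.0400) = 2.32/0.0032824 = 706.8 K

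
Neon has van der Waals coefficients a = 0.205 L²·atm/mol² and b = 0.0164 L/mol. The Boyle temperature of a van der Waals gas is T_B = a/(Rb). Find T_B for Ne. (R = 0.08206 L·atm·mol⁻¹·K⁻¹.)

T_B ≈ 152.3 K

For a van der Waals gas the second virial coefficient B₂ = b − a/(RT) vanishes at T_B = a/(Rb).
T_B = 0.205/(0.08206×0.0164) = 0.205/0.0013458 = 152.3 K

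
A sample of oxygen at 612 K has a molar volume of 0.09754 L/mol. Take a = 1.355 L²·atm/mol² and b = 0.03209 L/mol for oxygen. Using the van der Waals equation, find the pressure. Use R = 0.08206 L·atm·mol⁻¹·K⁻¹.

P ≈ 624.9 atm

P = RT/(V_m − b) − a/V_m²
RT/(V_m − b) = (0.08206)(612)/(0.09754 − 0.03209) = 50.221/0.065450 = 767.32 atm
a/V_m² = 1.355/(0.09754)² = 142.42 atm
P = 767.32 − 142.42 = 624.9 atm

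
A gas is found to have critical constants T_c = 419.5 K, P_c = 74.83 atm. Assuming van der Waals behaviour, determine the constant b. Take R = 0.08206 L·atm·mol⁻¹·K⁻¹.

From T_c = 8a/(27Rb) and P_c = a/(27b²): b = R T_c/(8 P_c).
b = (0.08206)(419.5)/(8×74.83) = 34.424/598.64 = 0.05750 L/mol

b ≈ 0.05750 L/mol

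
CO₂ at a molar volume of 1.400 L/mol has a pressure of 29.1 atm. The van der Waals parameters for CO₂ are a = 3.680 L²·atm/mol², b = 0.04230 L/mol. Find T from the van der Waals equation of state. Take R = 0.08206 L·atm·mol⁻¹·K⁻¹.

T = (P + a/V_m²)(V_m − b)/R
P + a/V_m² = 29.1 + 3.680/(1.400)² = 30.978 atm
V_m − b = 1.400 − 0.04230 = 1.3577 L/mol
T = (30.978)(1.3577)/0.08206 = 512.5 K

T ≈ 512.5 K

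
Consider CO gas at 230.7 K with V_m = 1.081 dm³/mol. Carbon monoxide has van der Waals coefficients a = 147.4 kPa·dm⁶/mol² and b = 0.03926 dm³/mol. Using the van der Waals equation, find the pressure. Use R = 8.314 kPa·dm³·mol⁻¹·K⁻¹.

P ≈ 1715 kPa

P = RT/(V_m − b) − a/V_m²
RT/(V_m − b) = (8.314)(230.7)/(1.081 − 0.03926) = 1918.0/1.0417 = 1841.2 kPa
a/V_m² = 147.4/(1.081)² = 126.14 kPa
P = 1841.2 − 126.14 = 1715 kPa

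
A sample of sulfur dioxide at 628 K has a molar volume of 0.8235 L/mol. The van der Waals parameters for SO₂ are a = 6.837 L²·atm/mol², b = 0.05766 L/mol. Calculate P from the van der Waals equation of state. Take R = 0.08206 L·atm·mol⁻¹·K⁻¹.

P = RT/(V_m − b) − a/V_m²
RT/(V_m − b) = (0.08206)(628)/(0.8235 − 0.05766) = 51.534/0.76584 = 67.291 atm
a/V_m² = 6.837/(0.8235)² = 10.082 atm
P = 67.291 − 10.082 = 57.21 atm

P ≈ 57.21 atm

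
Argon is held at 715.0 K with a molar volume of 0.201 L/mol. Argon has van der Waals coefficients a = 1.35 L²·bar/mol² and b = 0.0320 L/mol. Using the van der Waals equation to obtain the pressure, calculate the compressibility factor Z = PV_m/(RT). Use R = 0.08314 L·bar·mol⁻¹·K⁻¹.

Z ≈ 1.076

P = RT/(V_m − b) − a/V_m² = (0.08314)(715.0)/(0.201 − 0.0320) − 1.35/(0.201)²
  = 59.445/0.16900 − 33.415 = 351.75 − 33.415 = 318.34 bar
Z = PV_m/(RT) = (318.34)(0.201)/((0.08314)(715.0)) = 63.986/59.445 = 1.076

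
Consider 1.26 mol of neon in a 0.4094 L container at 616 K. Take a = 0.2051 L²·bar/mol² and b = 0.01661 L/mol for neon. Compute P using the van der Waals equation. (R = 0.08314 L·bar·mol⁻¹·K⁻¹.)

P ≈ 164.2 bar

P = nRT/(V − nb) − a n²/V²
nRT/(V − nb) = (1.26)(0.08314)(616)/(0.4094 − 1.26×0.01661) = 64.530/0.38847 = 166.11 bar
a n²/V² = (0.2051)(1.26)²/(0.4094)² = 1.9427 bar
P = 166.11 − 1.9427 = 164.2 bar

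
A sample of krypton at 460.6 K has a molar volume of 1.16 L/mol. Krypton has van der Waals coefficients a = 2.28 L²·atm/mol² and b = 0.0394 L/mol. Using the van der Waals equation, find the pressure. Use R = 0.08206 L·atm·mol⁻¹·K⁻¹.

P = RT/(V_m − b) − a/V_m²
RT/(V_m − b) = (0.08206)(460.6)/(1.16 − 0.0394) = 37.797/1.1206 = 33.729 atm
a/V_m² = 2.28/(1.16)² = 1.6944 atm
P = 33.729 − 1.6944 = 32.03 atm

P ≈ 32.03 atm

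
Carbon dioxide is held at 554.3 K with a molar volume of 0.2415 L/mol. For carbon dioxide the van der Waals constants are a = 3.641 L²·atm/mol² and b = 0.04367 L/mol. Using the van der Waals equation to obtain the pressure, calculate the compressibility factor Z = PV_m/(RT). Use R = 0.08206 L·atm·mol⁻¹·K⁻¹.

Z ≈ 0.8893

P = RT/(V_m − b) − a/V_m² = (0.08206)(554.3)/(0.2415 − 0.04367) − 3.641/(0.2415)²
  = 45.486/0.19783 − 62.429 = 229.92 − 62.429 = 167.49 atm
Z = PV_m/(RT) = (167.49)(0.2415)/((0.08206)(554.3)) = 40.449/45.486 = 0.8893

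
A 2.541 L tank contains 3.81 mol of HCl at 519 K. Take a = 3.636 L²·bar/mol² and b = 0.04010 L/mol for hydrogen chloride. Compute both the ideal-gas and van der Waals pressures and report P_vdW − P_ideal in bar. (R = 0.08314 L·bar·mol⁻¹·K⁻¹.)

ΔP ≈ -4.036 bar

Ideal: P_ideal = nRT/V = (3.81)(0.08314)(519)/2.541 = 64.6990 bar
vdW: P = nRT/(V − nb) − a n²/V² = 164.400/2.38822 − 52.7805/6.45668 = 68.8379 − 8.17456 = 60.6633 bar
ΔP = 60.6633 − 64.6990 = -4.036 bar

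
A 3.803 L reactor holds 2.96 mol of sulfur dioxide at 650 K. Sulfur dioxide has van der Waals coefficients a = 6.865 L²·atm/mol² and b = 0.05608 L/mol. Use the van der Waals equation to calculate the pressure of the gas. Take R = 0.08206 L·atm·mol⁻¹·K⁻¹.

P = nRT/(V − nb) − a n²/V²
nRT/(V − nb) = (2.96)(0.08206)(650)/(3.803 − 2.96×0.05608) = 157.88/3.6370 = 43.409 atm
a n²/V² = (6.865)(2.96)²/(3.803)² = 4.1588 atm
P = 43.409 − 4.1588 = 39.25 atm

P ≈ 39.25 atm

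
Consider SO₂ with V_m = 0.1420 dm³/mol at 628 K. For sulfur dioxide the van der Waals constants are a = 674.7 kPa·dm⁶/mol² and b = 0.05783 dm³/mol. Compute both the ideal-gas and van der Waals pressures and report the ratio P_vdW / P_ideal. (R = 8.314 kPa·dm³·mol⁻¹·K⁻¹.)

P_vdW / P_ideal ≈ 0.7770

Ideal: P_ideal = RT/V_m = (8.314)(628)/0.1420 = 36769.0 kPa
vdW: P = RT/(V_m − b) − a/V_m² = 5221.19/0.0841700 − 674.7/0.0201640 = 62031.5 − 33460.6 = 28570.9 kPa
Ratio = 28570.9/36769.0 = 0.7770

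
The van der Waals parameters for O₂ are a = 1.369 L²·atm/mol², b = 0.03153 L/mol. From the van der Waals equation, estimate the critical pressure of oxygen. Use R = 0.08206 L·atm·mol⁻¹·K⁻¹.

For a van der Waals gas, P_c = a/(27b²).
P_c = 1.369/(27×(0.03153)²) = 1.369/0.026842 = 51.00 atm

P_c ≈ 51.00 atm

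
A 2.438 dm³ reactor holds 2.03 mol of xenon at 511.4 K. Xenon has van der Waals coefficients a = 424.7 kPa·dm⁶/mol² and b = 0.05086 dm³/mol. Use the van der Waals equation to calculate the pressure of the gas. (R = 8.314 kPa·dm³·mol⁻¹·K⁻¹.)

P = nRT/(V − nb) − a n²/V²
nRT/(V − nb) = (2.03)(8.314)(511.4)/(2.438 − 2.03×0.05086) = 8631.1/2.3348 = 3696.7 kPa
a n²/V² = (424.7)(2.03)²/(2.438)² = 294.45 kPa
P = 3696.7 − 294.45 = 3402 kPa

P ≈ 3402 kPa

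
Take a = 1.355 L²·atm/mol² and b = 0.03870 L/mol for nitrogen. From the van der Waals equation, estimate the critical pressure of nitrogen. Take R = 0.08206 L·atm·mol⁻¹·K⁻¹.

For a van der Waals gas, P_c = a/(27b²).
P_c = 1.355/(27×(0.03870)²) = 1.355/0.040438 = 33.51 atm

P_c ≈ 33.51 atm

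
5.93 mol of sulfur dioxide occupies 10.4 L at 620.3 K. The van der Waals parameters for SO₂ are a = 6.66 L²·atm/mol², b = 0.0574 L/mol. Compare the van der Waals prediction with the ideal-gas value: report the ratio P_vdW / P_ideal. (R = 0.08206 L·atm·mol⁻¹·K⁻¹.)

Ideal: P_ideal = nRT/V = (5.93)(0.08206)(620.3)/10.4 = 29.0238 atm
vdW: P = nRT/(V − nb) − a n²/V² = 301.848/10.0596 − 234.198/108.160 = 30.0060 − 2.16529 = 27.8407 atm
Ratio = 27.8407/29.0238 = 0.9592

P_vdW / P_ideal ≈ 0.9592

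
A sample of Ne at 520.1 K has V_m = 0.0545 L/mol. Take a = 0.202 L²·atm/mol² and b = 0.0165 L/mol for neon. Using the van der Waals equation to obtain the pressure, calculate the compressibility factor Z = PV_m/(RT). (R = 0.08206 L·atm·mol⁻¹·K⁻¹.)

Z ≈ 1.347

P = RT/(V_m − b) − a/V_m² = (0.08206)(520.1)/(0.0545 − 0.0165) − 0.202/(0.0545)²
  = 42.679/0.038000 − 68.008 = 1123.1 − 68.008 = 1055.1 atm
Z = PV_m/(RT) = (1055.1)(0.0545)/((0.08206)(520.1)) = 57.503/42.679 = 1.347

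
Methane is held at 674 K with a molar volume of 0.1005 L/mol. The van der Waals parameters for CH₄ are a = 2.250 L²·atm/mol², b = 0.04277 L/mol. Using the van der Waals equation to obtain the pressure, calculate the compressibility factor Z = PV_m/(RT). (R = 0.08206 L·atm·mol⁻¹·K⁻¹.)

P = RT/(V_m − b) − a/V_m² = (0.08206)(674)/(0.1005 − 0.04277) − 2.250/(0.1005)²
  = 55.308/0.057730 − 222.77 = 958.05 − 222.77 = 735.28 atm
Z = PV_m/(RT) = (735.28)(0.1005)/((0.08206)(674)) = 73.896/55.308 = 1.336

Z ≈ 1.336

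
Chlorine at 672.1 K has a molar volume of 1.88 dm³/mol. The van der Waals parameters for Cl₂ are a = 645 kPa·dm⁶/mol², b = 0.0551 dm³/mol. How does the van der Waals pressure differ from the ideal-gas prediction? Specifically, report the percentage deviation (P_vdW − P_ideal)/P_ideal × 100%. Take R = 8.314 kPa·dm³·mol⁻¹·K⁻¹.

-3.12 %

Ideal: P_ideal = RT/V_m = (8.314)(672.1)/1.88 = 2972.26 kPa
vdW: P = RT/(V_m − b) − a/V_m² = 5587.84/1.82490 − 645/3.53440 = 3062.00 − 182.492 = 2879.51 kPa
% deviation = (2879.51 − 2972.26)/2972.26 × 100% = -3.12%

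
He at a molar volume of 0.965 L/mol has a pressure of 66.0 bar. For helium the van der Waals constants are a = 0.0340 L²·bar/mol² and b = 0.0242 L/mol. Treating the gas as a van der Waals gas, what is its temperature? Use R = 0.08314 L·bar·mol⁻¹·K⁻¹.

T ≈ 747.3 K

T = (P + a/V_m²)(V_m − b)/R
P + a/V_m² = 66.0 + 0.0340/(0.965)² = 66.037 bar
V_m − b = 0.965 − 0.0242 = 0.94080 L/mol
T = (66.037)(0.94080)/0.08314 = 747.3 K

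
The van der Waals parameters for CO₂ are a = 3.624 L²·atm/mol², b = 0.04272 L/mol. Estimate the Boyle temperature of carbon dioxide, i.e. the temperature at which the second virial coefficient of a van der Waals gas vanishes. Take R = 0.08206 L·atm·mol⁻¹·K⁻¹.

T_B ≈ 1034 K

For a van der Waals gas the second virial coefficient B₂ = b − a/(RT) vanishes at T_B = a/(Rb).
T_B = 3.624/(0.08206×0.04272) = 3.624/0.0035056 = 1034 K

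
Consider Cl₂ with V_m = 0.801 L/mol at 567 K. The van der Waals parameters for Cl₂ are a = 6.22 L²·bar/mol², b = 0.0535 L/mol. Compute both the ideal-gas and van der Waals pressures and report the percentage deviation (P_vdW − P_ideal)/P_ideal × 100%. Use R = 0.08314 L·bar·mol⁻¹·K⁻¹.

Ideal: P_ideal = RT/V_m = (0.08314)(567)/0.801 = 58.8519 bar
vdW: P = RT/(V_m − b) − a/V_m² = 47.1404/0.747500 − 6.22/0.641601 = 63.0641 − 9.69450 = 53.3696 bar
% deviation = (53.3696 − 58.8519)/58.8519 × 100% = -9.32%

-9.32 %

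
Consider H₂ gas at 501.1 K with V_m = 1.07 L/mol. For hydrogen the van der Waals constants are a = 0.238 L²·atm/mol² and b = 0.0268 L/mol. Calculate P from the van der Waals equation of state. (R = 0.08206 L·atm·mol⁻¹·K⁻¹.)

P ≈ 39.21 atm

P = RT/(V_m − b) − a/V_m²
RT/(V_m − b) = (0.08206)(501.1)/(1.07 − 0.0268) = 41.120/1.0432 = 39.417 atm
a/V_m² = 0.238/(1.07)² = 0.20788 atm
P = 39.417 − 0.20788 = 39.21 atm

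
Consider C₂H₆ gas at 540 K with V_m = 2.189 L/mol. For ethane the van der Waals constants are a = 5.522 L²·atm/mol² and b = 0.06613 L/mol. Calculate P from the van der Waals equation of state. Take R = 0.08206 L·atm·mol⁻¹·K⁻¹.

P ≈ 19.72 atm

P = RT/(V_m − b) − a/V_m²
RT/(V_m − b) = (0.08206)(540)/(2.189 − 0.06613) = 44.312/2.1229 = 20.873 atm
a/V_m² = 5.522/(2.189)² = 1.1524 atm
P = 20.873 − 1.1524 = 19.72 atm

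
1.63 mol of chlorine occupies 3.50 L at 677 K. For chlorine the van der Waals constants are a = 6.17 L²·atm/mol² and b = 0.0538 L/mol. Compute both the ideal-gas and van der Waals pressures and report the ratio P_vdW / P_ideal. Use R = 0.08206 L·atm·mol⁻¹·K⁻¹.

P_vdW / P_ideal ≈ 0.9740

Ideal: P_ideal = nRT/V = (1.63)(0.08206)(677)/3.50 = 25.8726 atm
vdW: P = nRT/(V − nb) − a n²/V² = 90.5540/3.41231 − 16.3931/12.2500 = 26.5374 − 1.33821 = 25.1992 atm
Ratio = 25.1992/25.8726 = 0.9740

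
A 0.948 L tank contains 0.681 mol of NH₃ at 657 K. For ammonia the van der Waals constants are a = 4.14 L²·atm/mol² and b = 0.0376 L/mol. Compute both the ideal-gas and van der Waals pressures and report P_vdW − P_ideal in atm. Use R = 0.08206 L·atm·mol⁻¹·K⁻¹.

Ideal: P_ideal = nRT/V = (0.681)(0.08206)(657)/0.948 = 38.7289 atm
vdW: P = nRT/(V − nb) − a n²/V² = 36.7150/0.922394 − 1.91997/0.898704 = 39.8040 − 2.13638 = 37.6676 atm
ΔP = 37.6676 − 38.7289 = -1.061 atm

ΔP ≈ -1.061 atm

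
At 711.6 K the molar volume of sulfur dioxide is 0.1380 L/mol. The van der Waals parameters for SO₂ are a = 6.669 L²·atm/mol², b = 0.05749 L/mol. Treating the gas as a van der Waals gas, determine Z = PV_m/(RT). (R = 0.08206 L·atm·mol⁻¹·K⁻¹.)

P = RT/(V_m − b) − a/V_m² = (0.08206)(711.6)/(0.1380 − 0.05749) − 6.669/(0.1380)²
  = 58.394/0.080510 − 350.19 = 725.30 − 350.19 = 375.11 atm
Z = PV_m/(RT) = (375.11)(0.1380)/((0.08206)(711.6)) = 51.765/58.394 = 0.8865

Z ≈ 0.8865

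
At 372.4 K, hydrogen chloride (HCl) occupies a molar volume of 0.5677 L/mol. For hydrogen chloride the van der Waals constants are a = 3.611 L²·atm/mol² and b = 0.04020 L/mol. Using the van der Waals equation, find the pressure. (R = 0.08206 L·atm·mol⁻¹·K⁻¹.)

P ≈ 46.73 atm

P = RT/(V_m − b) − a/V_m²
RT/(V_m − b) = (0.08206)(372.4)/(0.5677 − 0.04020) = 30.559/0.52750 = 57.932 atm
a/V_m² = 3.611/(0.5677)² = 11.204 atm
P = 57.932 − 11.204 = 46.73 atm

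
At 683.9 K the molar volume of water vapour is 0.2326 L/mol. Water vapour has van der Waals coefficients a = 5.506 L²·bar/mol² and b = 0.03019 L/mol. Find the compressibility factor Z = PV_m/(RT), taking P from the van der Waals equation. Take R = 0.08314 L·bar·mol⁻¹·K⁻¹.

Z ≈ 0.7328

P = RT/(V_m − b) − a/V_m² = (0.08314)(683.9)/(0.2326 − 0.03019) − 5.506/(0.2326)²
  = 56.859/0.20241 − 101.77 = 280.91 − 101.77 = 179.14 bar
Z = PV_m/(RT) = (179.14)(0.2326)/((0.08314)(683.9)) = 41.668/56.859 = 0.7328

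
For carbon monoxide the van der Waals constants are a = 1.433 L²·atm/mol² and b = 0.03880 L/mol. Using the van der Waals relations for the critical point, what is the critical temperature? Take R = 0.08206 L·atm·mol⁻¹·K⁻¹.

For a van der Waals gas, T_c = 8a/(27Rb).
T_c = 8×1.433/(27×0.08206×0.03880) = 11.464/0.085966 = 133.4 K

T_c ≈ 133.4 K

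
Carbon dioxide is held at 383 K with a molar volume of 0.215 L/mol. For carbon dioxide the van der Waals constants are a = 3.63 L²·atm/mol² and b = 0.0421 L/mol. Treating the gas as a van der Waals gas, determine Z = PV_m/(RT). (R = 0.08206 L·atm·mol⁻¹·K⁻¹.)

Z ≈ 0.7063

P = RT/(V_m − b) − a/V_m² = (0.08206)(383)/(0.215 − 0.0421) − 3.63/(0.215)²
  = 31.429/0.17290 − 78.529 = 181.78 − 78.529 = 103.25 atm
Z = PV_m/(RT) = (103.25)(0.215)/((0.08206)(383)) = 22.199/31.429 = 0.7063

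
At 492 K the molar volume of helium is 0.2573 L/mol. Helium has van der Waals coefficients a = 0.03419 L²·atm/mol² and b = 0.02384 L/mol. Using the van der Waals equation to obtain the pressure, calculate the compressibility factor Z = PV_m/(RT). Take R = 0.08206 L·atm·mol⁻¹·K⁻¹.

Z ≈ 1.099

P = RT/(V_m − b) − a/V_m² = (0.08206)(492)/(0.2573 − 0.02384) − 0.03419/(0.2573)²
  = 40.374/0.23346 − 0.51644 = 172.94 − 0.51644 = 172.42 atm
Z = PV_m/(RT) = (172.42)(0.2573)/((0.08206)(492)) = 44.364/40.374 = 1.099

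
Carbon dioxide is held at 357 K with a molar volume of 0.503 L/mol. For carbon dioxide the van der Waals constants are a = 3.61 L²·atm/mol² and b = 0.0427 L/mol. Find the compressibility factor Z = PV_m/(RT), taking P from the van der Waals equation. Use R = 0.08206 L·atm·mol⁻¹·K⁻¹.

P = RT/(V_m − b) − a/V_m² = (0.08206)(357)/(0.503 − 0.0427) − 3.61/(0.503)²
  = 29.295/0.46030 − 14.268 = 63.643 − 14.268 = 49.375 atm
Z = PV_m/(RT) = (49.375)(0.503)/((0.08206)(357)) = 24.836/29.295 = 0.8478

Z ≈ 0.8478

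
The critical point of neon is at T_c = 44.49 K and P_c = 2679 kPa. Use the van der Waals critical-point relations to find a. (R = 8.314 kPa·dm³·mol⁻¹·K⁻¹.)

a ≈ 21.55 kPa·dm⁶/mol²

From T_c = 8a/(27Rb) and P_c = a/(27b²): a = 27 R² T_c²/(64 P_c).
a = 27×(8.314)²×(44.49)²/(64×2679) = 3694100/171456 = 21.55 kPa·dm⁶/mol²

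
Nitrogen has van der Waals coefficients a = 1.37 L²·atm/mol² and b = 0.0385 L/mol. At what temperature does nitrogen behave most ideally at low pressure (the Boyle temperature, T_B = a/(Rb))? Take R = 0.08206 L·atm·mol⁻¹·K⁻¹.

For a van der Waals gas the second virial coefficient B₂ = b − a/(RT) vanishes at T_B = a/(Rb).
T_B = 1.37/(0.08206×0.0385) = 1.37/0.0031593 = 433.6 K

T_B ≈ 433.6 K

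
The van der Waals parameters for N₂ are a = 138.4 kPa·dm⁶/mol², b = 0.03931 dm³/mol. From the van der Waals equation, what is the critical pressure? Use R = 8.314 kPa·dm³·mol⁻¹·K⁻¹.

P_c ≈ 3317 kPa

For a van der Waals gas, P_c = a/(27b²).
P_c = 138.4/(27×(0.03931)²) = 138.4/0.041722 = 3317 kPa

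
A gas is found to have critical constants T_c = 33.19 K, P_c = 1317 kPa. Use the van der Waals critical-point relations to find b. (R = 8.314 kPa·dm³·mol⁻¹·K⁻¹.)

b ≈ 0.02619 dm³/mol

From T_c = 8a/(27Rb) and P_c = a/(27b²): b = R T_c/(8 P_c).
b = (8.314)(33.19)/(8×1317) = 275.94/10536 = 0.02619 dm³/mol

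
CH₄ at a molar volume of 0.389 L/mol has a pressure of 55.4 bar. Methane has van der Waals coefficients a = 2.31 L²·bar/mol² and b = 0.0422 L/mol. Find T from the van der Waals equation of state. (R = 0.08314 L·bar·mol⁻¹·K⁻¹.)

T = (P + a/V_m²)(V_m − b)/R
P + a/V_m² = 55.4 + 2.31/(0.389)² = 70.666 bar
V_m − b = 0.389 − 0.0422 = 0.34680 L/mol
T = (70.666)(0.34680)/0.08314 = 294.8 K

T ≈ 294.8 K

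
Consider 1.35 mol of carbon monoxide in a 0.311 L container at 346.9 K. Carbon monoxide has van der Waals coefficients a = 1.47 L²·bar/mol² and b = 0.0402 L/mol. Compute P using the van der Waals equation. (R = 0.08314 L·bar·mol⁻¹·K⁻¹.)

P = nRT/(V − nb) − a n²/V²
nRT/(V − nb) = (1.35)(0.08314)(346.9)/(0.311 − 1.35×0.0402) = 38.936/0.25673 = 151.66 bar
a n²/V² = (1.47)(1.35)²/(0.311)² = 27.699 bar
P = 151.66 − 27.699 = 124.0 bar

P ≈ 124.0 bar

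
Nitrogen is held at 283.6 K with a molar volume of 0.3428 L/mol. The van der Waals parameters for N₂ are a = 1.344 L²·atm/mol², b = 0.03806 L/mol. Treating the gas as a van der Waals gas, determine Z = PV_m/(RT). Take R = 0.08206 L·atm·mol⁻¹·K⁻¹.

P = RT/(V_m − b) − a/V_m² = (0.08206)(283.6)/(0.3428 − 0.03806) − 1.344/(0.3428)²
  = 23.272/0.30474 − 11.437 = 76.367 − 11.437 = 64.930 atm
Z = PV_m/(RT) = (64.930)(0.3428)/((0.08206)(283.6)) = 22.258/23.272 = 0.9564

Z ≈ 0.9564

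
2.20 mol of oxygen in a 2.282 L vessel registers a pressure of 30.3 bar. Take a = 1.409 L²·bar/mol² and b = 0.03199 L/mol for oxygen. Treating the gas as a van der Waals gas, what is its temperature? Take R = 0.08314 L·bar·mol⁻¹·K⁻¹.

T = (P + a n²/V²)(V − nb)/(nR)
P + a n²/V² = 30.3 + (1.409)(2.20)²/(2.282)² = 31.610 bar
V − nb = 2.282 − (2.20)(0.03199) = 2.2116 L
T = (31.610)(2.2116)/((2.20)(0.08314)) = 382.2 K

T ≈ 382.2 K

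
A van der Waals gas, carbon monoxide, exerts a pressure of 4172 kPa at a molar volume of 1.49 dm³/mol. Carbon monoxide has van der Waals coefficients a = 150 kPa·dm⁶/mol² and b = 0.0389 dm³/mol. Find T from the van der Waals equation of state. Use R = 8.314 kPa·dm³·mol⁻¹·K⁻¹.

T = (P + a/V_m²)(V_m − b)/R
P + a/V_m² = 4172 + 150/(1.49)² = 4239.6 kPa
V_m − b = 1.49 − 0.0389 = 1.4511 dm³/mol
T = (4239.6)(1.4511)/8.314 = 740.0 K

T ≈ 740.0 K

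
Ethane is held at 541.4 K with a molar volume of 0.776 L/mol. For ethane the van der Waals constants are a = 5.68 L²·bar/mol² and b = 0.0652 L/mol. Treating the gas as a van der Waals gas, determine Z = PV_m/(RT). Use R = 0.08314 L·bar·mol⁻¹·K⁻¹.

Z ≈ 0.9291

P = RT/(V_m − b) − a/V_m² = (0.08314)(541.4)/(0.776 − 0.0652) − 5.68/(0.776)²
  = 45.012/0.71080 − 9.4325 = 63.326 − 9.4325 = 53.894 bar
Z = PV_m/(RT) = (53.894)(0.776)/((0.08314)(541.4)) = 41.822/45.012 = 0.9291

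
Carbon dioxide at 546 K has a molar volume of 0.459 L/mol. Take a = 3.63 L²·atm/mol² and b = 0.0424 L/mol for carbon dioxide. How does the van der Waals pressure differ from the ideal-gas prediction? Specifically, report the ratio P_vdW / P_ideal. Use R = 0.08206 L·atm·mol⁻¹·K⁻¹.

Ideal: P_ideal = RT/V_m = (0.08206)(546)/0.459 = 97.6139 atm
vdW: P = RT/(V_m − b) − a/V_m² = 44.8048/0.416600 − 3.63/0.210681 = 107.549 − 17.2298 = 90.319 atm
Ratio = 90.319/97.6139 = 0.9253

P_vdW / P_ideal ≈ 0.9253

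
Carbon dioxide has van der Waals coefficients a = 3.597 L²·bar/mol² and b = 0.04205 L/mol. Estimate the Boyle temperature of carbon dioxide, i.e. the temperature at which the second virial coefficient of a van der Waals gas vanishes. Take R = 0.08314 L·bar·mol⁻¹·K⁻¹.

T_B ≈ 1029 K

For a van der Waals gas the second virial coefficient B₂ = b − a/(RT) vanishes at T_B = a/(Rb).
T_B = 3.597/(0.08314×0.04205) = 3.597/0.0034960 = 1029 K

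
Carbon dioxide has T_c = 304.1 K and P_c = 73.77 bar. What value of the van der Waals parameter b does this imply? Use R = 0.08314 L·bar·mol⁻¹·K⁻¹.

b ≈ 0.04284 L/mol

From T_c = 8a/(27Rb) and P_c = a/(27b²): b = R T_c/(8 P_c).
b = (0.08314)(304.1)/(8×73.77) = 25.283/590.16 = 0.04284 L/mol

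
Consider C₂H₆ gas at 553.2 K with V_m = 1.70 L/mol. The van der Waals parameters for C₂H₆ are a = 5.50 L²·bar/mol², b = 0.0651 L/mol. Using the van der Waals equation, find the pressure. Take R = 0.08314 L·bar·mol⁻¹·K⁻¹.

P ≈ 26.23 bar

P = RT/(V_m − b) − a/V_m²
RT/(V_m − b) = (0.08314)(553.2)/(1.70 − 0.0651) = 45.993/1.6349 = 28.132 bar
a/V_m² = 5.50/(1.70)² = 1.9031 bar
P = 28.132 − 1.9031 = 26.23 bar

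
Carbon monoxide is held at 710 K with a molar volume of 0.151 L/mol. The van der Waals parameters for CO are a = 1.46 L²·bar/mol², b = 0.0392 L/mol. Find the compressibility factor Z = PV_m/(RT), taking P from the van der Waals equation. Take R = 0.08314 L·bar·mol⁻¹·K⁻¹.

P = RT/(V_m − b) − a/V_m² = (0.08314)(710)/(0.151 − 0.0392) − 1.46/(0.151)²
  = 59.029/0.11180 − 64.032 = 527.99 − 64.032 = 463.96 bar
Z = PV_m/(RT) = (463.96)(0.151)/((0.08314)(710)) = 70.058/59.029 = 1.187

Z ≈ 1.187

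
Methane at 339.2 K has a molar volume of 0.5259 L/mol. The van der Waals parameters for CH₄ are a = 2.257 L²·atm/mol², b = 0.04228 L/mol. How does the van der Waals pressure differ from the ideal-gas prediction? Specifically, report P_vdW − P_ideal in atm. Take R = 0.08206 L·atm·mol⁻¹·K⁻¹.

ΔP ≈ -3.533 atm

Ideal: P_ideal = RT/V_m = (0.08206)(339.2)/0.5259 = 52.9278 atm
vdW: P = RT/(V_m − b) − a/V_m² = 27.8348/0.483620 − 2.257/0.276571 = 57.5551 − 8.16065 = 49.3945 atm
ΔP = 49.3945 − 52.9278 = -3.533 atm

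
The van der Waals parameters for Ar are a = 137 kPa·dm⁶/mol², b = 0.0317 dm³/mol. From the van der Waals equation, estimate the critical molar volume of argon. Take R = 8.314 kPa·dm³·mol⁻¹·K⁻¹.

For a van der Waals gas, V_m,c = 3b.
V_m,c = 3×0.0317 = 0.09510 dm³/mol

V_m,c ≈ 0.09510 dm³/mol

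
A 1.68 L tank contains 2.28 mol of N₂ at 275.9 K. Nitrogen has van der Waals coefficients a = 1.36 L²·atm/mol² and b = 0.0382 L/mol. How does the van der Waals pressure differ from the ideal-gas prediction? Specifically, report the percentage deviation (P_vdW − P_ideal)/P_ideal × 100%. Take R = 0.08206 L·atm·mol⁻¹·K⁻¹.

Ideal: P_ideal = nRT/V = (2.28)(0.08206)(275.9)/1.68 = 30.7262 atm
vdW: P = nRT/(V − nb) − a n²/V² = 51.6200/1.59290 − 7.06982/2.82240 = 32.4063 − 2.50490 = 29.9014 atm
% deviation = (29.9014 − 30.7262)/30.7262 × 100% = -2.68%

-2.68 %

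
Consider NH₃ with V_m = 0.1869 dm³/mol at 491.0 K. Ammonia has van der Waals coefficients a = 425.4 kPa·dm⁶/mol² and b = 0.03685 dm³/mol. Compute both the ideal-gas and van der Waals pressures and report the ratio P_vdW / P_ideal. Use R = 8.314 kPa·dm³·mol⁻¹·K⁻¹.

Ideal: P_ideal = RT/V_m = (8.314)(491.0)/0.1869 = 21841.5 kPa
vdW: P = RT/(V_m − b) − a/V_m² = 4082.17/0.150050 − 425.4/0.0349316 = 27205.4 − 12178.1 = 15027.3 kPa
Ratio = 15027.3/21841.5 = 0.6880

P_vdW / P_ideal ≈ 0.6880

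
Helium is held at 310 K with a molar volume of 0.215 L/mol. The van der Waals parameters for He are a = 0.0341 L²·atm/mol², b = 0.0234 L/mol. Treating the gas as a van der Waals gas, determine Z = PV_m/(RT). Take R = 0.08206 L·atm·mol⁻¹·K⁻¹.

Z ≈ 1.116

P = RT/(V_m − b) − a/V_m² = (0.08206)(310)/(0.215 − 0.0234) − 0.0341/(0.215)²
  = 25.439/0.19160 − 0.73770 = 132.77 − 0.73770 = 132.03 atm
Z = PV_m/(RT) = (132.03)(0.215)/((0.08206)(310)) = 28.386/25.439 = 1.116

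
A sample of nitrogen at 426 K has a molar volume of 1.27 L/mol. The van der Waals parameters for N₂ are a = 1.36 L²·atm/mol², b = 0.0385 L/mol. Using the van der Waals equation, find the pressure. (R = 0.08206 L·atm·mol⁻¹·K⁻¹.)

P = RT/(V_m − b) − a/V_m²
RT/(V_m − b) = (0.08206)(426)/(1.27 − 0.0385) = 34.958/1.2315 = 28.387 atm
a/V_m² = 1.36/(1.27)² = 0.84320 atm
P = 28.387 − 0.84320 = 27.54 atm

P ≈ 27.54 atm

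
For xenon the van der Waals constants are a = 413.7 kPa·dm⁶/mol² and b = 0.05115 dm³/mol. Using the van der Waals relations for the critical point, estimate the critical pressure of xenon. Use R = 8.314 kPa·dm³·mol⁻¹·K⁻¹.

P_c ≈ 5856 kPa

For a van der Waals gas, P_c = a/(27b²).
P_c = 413.7/(27×(0.05115)²) = 413.7/0.070641 = 5856 kPa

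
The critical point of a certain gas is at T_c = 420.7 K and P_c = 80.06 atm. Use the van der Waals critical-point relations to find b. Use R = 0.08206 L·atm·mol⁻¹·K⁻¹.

b ≈ 0.05390 L/mol

From T_c = 8a/(27Rb) and P_c = a/(27b²): b = R T_c/(8 P_c).
b = (0.08206)(420.7)/(8×80.06) = 34.523/640.48 = 0.05390 L/mol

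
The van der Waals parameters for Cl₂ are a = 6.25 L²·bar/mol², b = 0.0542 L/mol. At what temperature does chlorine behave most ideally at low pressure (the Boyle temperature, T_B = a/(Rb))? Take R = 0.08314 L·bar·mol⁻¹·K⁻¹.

T_B ≈ 1387 K

For a van der Waals gas the second virial coefficient B₂ = b − a/(RT) vanishes at T_B = a/(Rb).
T_B = 6.25/(0.08314×0.0542) = 6.25/0.0045062 = 1387 K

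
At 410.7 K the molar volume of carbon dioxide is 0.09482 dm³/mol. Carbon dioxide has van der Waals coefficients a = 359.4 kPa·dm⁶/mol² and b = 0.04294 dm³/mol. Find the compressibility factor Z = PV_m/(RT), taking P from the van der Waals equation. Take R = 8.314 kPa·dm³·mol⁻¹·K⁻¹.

Z ≈ 0.7176

P = RT/(V_m − b) − a/V_m² = (8.314)(410.7)/(0.09482 − 0.04294) − 359.4/(0.09482)²
  = 3414.6/0.051880 − 39974 = 65817 − 39974 = 25843 kPa
Z = PV_m/(RT) = (25843)(0.09482)/((8.314)(410.7)) = 2450.4/3414.6 = 0.7176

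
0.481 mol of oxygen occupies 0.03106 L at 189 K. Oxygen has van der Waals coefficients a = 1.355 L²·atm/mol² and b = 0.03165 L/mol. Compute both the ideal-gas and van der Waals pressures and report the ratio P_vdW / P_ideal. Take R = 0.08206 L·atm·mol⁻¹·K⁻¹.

P_vdW / P_ideal ≈ 0.6083

Ideal: P_ideal = nRT/V = (0.481)(0.08206)(189)/0.03106 = 240.180 atm
vdW: P = nRT/(V − nb) − a n²/V² = 7.45999/0.0158364 − 0.313494/0.000964724 = 471.066 − 324.957 = 146.109 atm
Ratio = 146.109/240.180 = 0.6083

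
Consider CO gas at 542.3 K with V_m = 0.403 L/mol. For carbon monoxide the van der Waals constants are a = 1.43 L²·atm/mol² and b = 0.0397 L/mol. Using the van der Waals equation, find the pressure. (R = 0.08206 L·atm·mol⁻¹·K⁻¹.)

P = RT/(V_m − b) − a/V_m²
RT/(V_m − b) = (0.08206)(542.3)/(0.403 − 0.0397) = 44.501/0.36330 = 122.49 atm
a/V_m² = 1.43/(0.403)² = 8.8049 atm
P = 122.49 − 8.8049 = 113.7 atm

P ≈ 113.7 atm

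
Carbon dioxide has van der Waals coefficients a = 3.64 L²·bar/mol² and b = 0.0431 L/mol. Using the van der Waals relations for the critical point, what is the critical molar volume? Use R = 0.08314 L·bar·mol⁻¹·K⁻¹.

For a van der Waals gas, V_m,c = 3b.
V_m,c = 3×0.0431 = 0.1293 L/mol

V_m,c ≈ 0.1293 L/mol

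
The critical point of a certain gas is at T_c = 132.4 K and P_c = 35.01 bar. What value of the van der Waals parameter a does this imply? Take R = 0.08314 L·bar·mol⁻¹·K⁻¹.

a ≈ 1.460 L²·bar/mol²

From T_c = 8a/(27Rb) and P_c = a/(27b²): a = 27 R² T_c²/(64 P_c).
a = 27×(0.08314)²×(132.4)²/(64×35.01) = 3271.6/2240.6 = 1.460 L²·bar/mol²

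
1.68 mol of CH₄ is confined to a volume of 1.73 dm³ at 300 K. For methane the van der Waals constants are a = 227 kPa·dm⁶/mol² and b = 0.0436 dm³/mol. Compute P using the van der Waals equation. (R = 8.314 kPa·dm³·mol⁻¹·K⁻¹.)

P = nRT/(V − nb) − a n²/V²
nRT/(V − nb) = (1.68)(8.314)(300)/(1.73 − 1.68×0.0436) = 4190.3/1.6568 = 2529.2 kPa
a n²/V² = (227)(1.68)²/(1.73)² = 214.07 kPa
P = 2529.2 − 214.07 = 2315 kPa

P ≈ 2315 kPa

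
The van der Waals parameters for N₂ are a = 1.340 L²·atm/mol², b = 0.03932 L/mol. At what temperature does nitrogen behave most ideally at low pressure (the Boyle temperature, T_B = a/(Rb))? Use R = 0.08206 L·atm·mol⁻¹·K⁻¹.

T_B ≈ 415.3 K

For a van der Waals gas the second virial coefficient B₂ = b − a/(RT) vanishes at T_B = a/(Rb).
T_B = 1.340/(0.08206×0.03932) = 1.340/0.0032266 = 415.3 K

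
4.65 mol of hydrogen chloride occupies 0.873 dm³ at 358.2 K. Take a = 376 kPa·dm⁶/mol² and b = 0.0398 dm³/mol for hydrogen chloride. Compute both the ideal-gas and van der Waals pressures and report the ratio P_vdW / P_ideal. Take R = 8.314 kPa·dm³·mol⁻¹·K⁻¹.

Ideal: P_ideal = nRT/V = (4.65)(8.314)(358.2)/0.873 = 15862.6 kPa
vdW: P = nRT/(V − nb) − a n²/V² = 13848.0/0.687930 − 8130.06/0.762129 = 20130.0 − 10667.6 = 9462.4 kPa
Ratio = 9462.4/15862.6 = 0.5965

P_vdW / P_ideal ≈ 0.5965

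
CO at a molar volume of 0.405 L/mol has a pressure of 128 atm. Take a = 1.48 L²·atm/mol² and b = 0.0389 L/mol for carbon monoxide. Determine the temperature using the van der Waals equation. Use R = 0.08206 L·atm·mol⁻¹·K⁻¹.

T = (P + a/V_m²)(V_m − b)/R
P + a/V_m² = 128 + 1.48/(0.405)² = 137.02 atm
V_m − b = 0.405 − 0.0389 = 0.36610 L/mol
T = (137.02)(0.36610)/0.08206 = 611.3 K

T ≈ 611.3 K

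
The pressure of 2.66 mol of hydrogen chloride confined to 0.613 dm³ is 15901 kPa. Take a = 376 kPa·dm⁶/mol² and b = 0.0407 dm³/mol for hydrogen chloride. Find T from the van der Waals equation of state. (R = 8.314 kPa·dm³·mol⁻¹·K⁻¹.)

T = (P + a n²/V²)(V − nb)/(nR)
P + a n²/V² = 15901 + (376)(2.66)²/(0.613)² = 22981 kPa
V − nb = 0.613 − (2.66)(0.0407) = 0.50474 dm³
T = (22981)(0.50474)/((2.66)(8.314)) = 524.5 K

T ≈ 524.5 K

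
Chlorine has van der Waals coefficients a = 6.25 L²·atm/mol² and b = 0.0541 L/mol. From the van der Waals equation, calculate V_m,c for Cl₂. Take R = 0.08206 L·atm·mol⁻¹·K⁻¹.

V_m,c ≈ 0.1623 L/mol

For a van der Waals gas, V_m,c = 3b.
V_m,c = 3×0.0541 = 0.1623 L/mol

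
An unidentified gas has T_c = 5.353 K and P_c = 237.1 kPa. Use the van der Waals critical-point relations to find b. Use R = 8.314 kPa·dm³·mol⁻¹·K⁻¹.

From T_c = 8a/(27Rb) and P_c = a/(27b²): b = R T_c/(8 P_c).
b = (8.314)(5.353)/(8×237.1) = 44.505/1896.8 = 0.02346 dm³/mol

b ≈ 0.02346 dm³/mol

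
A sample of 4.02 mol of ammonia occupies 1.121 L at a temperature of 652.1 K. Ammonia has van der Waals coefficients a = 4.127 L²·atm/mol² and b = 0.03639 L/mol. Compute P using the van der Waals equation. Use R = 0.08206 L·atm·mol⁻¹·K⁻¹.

P = nRT/(V − nb) − a n²/V²
nRT/(V − nb) = (4.02)(0.08206)(652.1)/(1.121 − 4.02×0.03639) = 215.12/0.97471 = 220.70 atm
a n²/V² = (4.127)(4.02)²/(1.121)² = 53.073 atm
P = 220.70 − 53.073 = 167.6 atm

P ≈ 167.6 atm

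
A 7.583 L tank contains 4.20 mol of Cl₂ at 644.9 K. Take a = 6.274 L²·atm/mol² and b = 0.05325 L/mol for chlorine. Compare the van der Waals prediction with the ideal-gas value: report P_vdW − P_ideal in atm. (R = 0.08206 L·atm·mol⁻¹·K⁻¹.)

ΔP ≈ -1.034 atm

Ideal: P_ideal = nRT/V = (4.20)(0.08206)(644.9)/7.583 = 29.3111 atm
vdW: P = nRT/(V − nb) − a n²/V² = 222.266/7.35935 − 110.673/57.5019 = 30.2019 − 1.92468 = 28.2772 atm
ΔP = 28.2772 − 29.3111 = -1.034 atm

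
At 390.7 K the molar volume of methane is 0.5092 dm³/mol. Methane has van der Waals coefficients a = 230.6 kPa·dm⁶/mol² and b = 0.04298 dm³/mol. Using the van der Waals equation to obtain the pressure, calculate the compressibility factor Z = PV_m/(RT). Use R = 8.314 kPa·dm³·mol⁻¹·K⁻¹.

Z ≈ 0.9528

P = RT/(V_m − b) − a/V_m² = (8.314)(390.7)/(0.5092 − 0.04298) − 230.6/(0.5092)²
  = 3248.3/0.46622 − 889.37 = 6967.3 − 889.37 = 6077.9 kPa
Z = PV_m/(RT) = (6077.9)(0.5092)/((8.314)(390.7)) = 3094.9/3248.3 = 0.9528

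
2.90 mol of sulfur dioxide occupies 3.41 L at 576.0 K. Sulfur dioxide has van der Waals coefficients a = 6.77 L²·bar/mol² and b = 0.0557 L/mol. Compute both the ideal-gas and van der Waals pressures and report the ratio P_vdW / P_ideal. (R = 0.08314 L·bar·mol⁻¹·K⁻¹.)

P_vdW / P_ideal ≈ 0.9295

Ideal: P_ideal = nRT/V = (2.90)(0.08314)(576.0)/3.41 = 40.7264 bar
vdW: P = nRT/(V − nb) − a n²/V² = 138.877/3.24847 − 56.9357/11.6281 = 42.7515 − 4.89639 = 37.8551 bar
Ratio = 37.8551/40.7264 = 0.9295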